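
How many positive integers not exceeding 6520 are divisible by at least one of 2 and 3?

Inclusion–exclusion gives
3260 + 2173 − 1086 = 4347

4347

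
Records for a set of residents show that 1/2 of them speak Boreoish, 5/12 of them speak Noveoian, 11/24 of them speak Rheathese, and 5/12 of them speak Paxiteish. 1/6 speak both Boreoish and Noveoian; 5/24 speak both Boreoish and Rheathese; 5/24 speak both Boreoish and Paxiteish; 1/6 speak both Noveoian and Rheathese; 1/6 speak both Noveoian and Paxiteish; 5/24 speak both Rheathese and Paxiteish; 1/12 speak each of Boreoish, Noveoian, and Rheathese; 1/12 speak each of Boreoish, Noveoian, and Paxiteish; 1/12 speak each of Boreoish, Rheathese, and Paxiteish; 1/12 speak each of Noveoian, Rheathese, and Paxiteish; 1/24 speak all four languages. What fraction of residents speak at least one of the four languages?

23/24

P(at least one) = 1/2 + 5/12 + 11/24 + 5/12 − 1/6 − 5/24 − 5/24 − 1/6 − 1/6 − 5/24 + 1/12 + 1/12 + 1/12 + 1/12 − 1/24 = 23/24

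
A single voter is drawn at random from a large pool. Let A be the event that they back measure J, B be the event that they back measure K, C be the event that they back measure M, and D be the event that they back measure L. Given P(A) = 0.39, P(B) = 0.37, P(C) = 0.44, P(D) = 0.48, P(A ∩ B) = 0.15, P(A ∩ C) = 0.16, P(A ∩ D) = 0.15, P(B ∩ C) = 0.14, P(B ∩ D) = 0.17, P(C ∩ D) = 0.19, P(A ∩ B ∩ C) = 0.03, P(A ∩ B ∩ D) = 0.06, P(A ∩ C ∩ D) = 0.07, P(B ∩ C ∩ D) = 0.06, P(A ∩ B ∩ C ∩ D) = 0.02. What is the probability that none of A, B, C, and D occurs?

P(A ∪ B ∪ C ∪ D) = 0.39 + 0.37 + 0.44 + 0.48 − 0.15 − 0.16 − 0.15 − 0.14 − 0.17 − 0.19 + 0.03 + 0.06 + 0.07 + 0.06 − 0.02 = 0.92
P(none) = 1 − 0.92 = 0.08

0.08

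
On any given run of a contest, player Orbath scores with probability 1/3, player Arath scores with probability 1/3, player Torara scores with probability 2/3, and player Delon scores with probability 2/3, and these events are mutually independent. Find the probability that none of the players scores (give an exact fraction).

P(none) = (1 − 1/3) × (1 − 1/3) × (1 − 2/3) × (1 − 2/3) = 2/3 × 2/3 × 1/3 × 1/3 = 4/81

4/81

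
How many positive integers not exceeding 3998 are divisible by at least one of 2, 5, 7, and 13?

2733

floor(3998/2) + floor(3998/5) + floor(3998/7) + floor(3998/13) − floor(3998/10) − floor(3998/14) − floor(3998/26) − floor(3998/35) − floor(3998/65) − floor(3998/91) + floor(3998/70) + floor(3998/130) + floor(3998/182) + floor(3998/455) − floor(3998/910) = 1999 + 799 + 571 + 307 − 399 − 285 − 153 − 114 − 61 − 43 + 57 + 30 + 21 + 8 − 4 = 2733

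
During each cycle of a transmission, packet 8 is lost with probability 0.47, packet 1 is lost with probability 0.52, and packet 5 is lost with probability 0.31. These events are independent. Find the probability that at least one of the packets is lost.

Since the events are independent, P(none) is the product of the individual non-occurrence probabilities.
P(none) = (1 − 0.47) × (1 − 0.52) × (1 − 0.31) = 0.53 × 0.48 × 0.69 = 0.175536
P(at least one) = 1 − 0.175536 = 0.824464

0.824464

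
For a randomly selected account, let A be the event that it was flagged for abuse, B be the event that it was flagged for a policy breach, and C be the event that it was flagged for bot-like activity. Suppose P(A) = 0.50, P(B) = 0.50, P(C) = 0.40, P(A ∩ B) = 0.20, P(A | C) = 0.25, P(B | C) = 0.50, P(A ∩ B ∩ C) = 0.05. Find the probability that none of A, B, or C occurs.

0.05

P(A ∩ C) = P(C)·P(A|C) = 0.40 × 0.25 = 0.10
P(B ∩ C) = P(C)·P(B|C) = 0.40 × 0.50 = 0.20
By inclusion-exclusion,
P(A ∪ B ∪ C) = 0.50 + 0.50 + 0.40 − 0.20 − 0.10 − 0.20 + 0.05 = 0.95
P(none) = 1 − 0.95 = 0.05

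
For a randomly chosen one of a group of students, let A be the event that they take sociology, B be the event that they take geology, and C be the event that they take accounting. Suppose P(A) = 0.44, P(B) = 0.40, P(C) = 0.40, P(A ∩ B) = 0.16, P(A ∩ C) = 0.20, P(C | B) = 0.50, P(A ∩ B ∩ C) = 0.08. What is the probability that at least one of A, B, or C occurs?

0.76

P(B ∩ C) = P(B)·P(C|B) = 0.40 × 0.50 = 0.20
P(A ∪ B ∪ C) = 0.44 + 0.40 + 0.40 − 0.16 − 0.20 − 0.20 + 0.08 = 0.76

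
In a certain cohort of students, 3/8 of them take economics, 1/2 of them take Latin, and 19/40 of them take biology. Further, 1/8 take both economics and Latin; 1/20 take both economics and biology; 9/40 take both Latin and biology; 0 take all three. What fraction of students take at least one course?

Using inclusion–exclusion:
P(≥1) = 3/8 + 1/2 + 19/40 − 1/8 − 1/20 − 9/40 + 0 = 19/20

19/20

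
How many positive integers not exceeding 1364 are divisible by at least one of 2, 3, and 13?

944

Using inclusion–exclusion:
floor(1364/2) + floor(1364/3) + floor(1364/13) − floor(1364/6) − floor(1364/26) − floor(1364/39) + floor(1364/78) = 682 + 454 + 104 − 227 − 52 − 34 + 17 = 944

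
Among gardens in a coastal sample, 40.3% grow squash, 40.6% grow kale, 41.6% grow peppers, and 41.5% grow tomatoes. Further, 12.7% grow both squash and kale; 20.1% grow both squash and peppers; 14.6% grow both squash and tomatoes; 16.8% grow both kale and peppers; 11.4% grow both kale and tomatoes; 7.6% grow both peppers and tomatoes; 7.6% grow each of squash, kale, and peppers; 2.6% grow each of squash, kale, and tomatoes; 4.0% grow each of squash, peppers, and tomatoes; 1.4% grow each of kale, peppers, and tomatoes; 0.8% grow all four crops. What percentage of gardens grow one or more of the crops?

Apply inclusion-exclusion:
P(union) = 40.3 + 40.6 + 41.6 + 41.5 − 12.7 − 20.1 − 14.6 − 16.8 − 11.4 − 7.6 + 7.6 + 2.6 + 4.0 + 1.4 − 0.8 = 95.6%

95.6%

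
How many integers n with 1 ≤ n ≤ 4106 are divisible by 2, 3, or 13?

floor(4106/2) + floor(4106/3) + floor(4106/13) − floor(4106/6) − floor(4106/26) − floor(4106/39) + floor(4106/78) = 2053 + 1368 + 315 − 684 − 157 − 105 + 52 = 2842

2842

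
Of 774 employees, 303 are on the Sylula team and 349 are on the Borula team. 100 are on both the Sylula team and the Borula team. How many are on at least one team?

552

|union| = 303 + 349 − 100 = 552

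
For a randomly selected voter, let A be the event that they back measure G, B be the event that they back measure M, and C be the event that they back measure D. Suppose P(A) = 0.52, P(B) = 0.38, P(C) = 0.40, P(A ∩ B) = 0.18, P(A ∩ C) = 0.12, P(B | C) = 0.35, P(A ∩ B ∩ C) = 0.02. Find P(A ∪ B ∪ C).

0.88

P(B ∩ C) = P(C)·P(B|C) = 0.40 × 0.35 = 0.14
P(A ∪ B ∪ C) = 0.52 + 0.38 + 0.40 − 0.18 − 0.12 − 0.14 + 0.02 = 0.88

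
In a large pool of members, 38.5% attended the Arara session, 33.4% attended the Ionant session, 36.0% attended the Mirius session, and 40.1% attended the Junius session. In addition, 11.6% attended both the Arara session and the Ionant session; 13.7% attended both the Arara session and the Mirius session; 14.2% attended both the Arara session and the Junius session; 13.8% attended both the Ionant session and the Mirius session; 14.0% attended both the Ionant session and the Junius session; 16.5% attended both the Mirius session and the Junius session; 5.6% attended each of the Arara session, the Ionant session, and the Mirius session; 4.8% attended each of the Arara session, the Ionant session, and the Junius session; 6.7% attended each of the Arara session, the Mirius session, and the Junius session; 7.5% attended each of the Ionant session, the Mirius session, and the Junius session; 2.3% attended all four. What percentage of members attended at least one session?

By inclusion–exclusion:
P(at least one) = 38.5 + 33.4 + 36.0 + 40.1 − 11.6 − 13.7 − 14.2 − 13.8 − 14.0 − 16.5 + 5.6 + 4.8 + 6.7 + 7.5 − 2.3 = 86.5%

86.5%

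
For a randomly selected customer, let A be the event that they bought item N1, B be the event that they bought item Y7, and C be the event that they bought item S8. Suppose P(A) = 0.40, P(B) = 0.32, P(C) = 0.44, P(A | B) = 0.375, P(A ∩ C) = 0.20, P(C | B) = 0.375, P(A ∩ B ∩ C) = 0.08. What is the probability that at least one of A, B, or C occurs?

0.80

P(A ∩ B) = P(B)·P(A|B) = 0.32 × 0.375 = 0.12
P(B ∩ C) = P(B)·P(C|B) = 0.32 × 0.375 = 0.12
P(A ∪ B ∪ C) = 0.40 + 0.32 + 0.44 − 0.12 − 0.20 − 0.12 + 0.08 = 0.80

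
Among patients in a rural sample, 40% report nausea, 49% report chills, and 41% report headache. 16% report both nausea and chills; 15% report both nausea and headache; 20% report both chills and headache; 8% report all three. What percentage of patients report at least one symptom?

87%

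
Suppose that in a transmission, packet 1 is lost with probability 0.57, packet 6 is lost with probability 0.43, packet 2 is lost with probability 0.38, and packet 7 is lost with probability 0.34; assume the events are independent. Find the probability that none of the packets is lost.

0.10029492

P(none) = (1 − 0.57) × (1 − 0.43) × (1 − 0.38) × (1 − 0.34) = 0.43 × 0.57 × 0.62 × 0.66 = 0.10029492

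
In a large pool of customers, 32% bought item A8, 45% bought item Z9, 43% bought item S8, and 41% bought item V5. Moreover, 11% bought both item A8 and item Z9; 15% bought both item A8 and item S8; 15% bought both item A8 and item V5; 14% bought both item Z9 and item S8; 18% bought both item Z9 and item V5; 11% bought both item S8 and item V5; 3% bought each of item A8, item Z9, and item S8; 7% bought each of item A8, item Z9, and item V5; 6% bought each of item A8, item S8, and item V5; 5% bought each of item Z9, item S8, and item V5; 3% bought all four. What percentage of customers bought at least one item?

By inclusion-exclusion,
P(≥1) = 32 + 45 + 43 + 41 − 11 − 15 − 15 − 14 − 18 − 11 + 3 + 7 + 6 + 5 − 3 = 95%

95%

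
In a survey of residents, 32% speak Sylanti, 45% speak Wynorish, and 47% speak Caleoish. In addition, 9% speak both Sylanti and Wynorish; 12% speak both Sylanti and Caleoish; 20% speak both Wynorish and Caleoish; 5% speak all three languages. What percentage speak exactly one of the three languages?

57%

By inclusion–exclusion (exactly-one form):
P(exactly one) = 32 + 45 + 47 − 2·9 − 2·12 − 2·20 + 3·5 = 57%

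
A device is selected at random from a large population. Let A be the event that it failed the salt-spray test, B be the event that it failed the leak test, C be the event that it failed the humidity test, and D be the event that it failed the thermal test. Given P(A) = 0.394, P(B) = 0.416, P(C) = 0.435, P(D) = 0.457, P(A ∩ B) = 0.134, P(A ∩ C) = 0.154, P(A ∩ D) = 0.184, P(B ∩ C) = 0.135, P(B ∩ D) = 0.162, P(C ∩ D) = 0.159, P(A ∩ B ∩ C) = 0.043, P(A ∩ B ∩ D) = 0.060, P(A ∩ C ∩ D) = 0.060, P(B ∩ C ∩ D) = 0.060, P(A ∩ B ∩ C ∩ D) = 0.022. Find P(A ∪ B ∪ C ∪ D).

By inclusion-exclusion,
P(A ∪ B ∪ C ∪ D) = 0.394 + 0.416 + 0.435 + 0.457 − 0.134 − 0.154 − 0.184 − 0.135 − 0.162 − 0.159 + 0.043 + 0.060 + 0.060 + 0.060 − 0.022 = 0.975

0.975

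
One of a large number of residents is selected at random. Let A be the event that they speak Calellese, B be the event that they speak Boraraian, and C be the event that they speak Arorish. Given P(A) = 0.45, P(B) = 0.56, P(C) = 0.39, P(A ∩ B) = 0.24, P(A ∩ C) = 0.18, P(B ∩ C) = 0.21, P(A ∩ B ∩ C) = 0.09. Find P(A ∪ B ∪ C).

By inclusion–exclusion:
P(A ∪ B ∪ C) = 0.45 + 0.56 + 0.39 − 0.24 − 0.18 − 0.21 + 0.09 = 0.86

0.86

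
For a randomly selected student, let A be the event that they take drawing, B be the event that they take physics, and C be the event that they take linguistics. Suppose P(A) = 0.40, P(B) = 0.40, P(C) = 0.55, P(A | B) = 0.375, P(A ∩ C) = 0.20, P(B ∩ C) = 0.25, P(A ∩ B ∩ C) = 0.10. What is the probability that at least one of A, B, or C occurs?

P(A ∩ B) = P(B)·P(A|B) = 0.40 × 0.375 = 0.15
By inclusion-exclusion,
P(A ∪ B ∪ C) = 0.40 + 0.40 + 0.55 − 0.15 − 0.20 − 0.25 + 0.10 = 0.85

0.85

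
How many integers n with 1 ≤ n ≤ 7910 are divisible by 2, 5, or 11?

5034

⌊7910/2⌋ + ⌊7910/5⌋ + ⌊7910/11⌋ − ⌊7910/10⌋ − ⌊7910/22⌋ − ⌊7910/55⌋ + ⌊7910/110⌋ = 3955 + 1582 + 719 − 791 − 359 − 143 + 71 = 5034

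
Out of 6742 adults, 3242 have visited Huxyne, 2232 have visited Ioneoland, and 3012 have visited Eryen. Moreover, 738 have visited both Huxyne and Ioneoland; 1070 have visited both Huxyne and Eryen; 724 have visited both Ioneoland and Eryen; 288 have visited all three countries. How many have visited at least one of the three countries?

Inclusion–exclusion gives
|union| = 3242 + 2232 + 3012 − 738 − 1070 − 724 + 288 = 6242

6242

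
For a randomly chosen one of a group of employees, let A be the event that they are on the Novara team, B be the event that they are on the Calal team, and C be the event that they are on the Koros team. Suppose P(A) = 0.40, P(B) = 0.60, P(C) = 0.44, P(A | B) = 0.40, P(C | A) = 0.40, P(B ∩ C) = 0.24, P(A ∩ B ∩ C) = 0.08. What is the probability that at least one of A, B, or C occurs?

P(A ∩ B) = P(B)·P(A|B) = 0.60 × 0.40 = 0.24
P(A ∩ C) = P(A)·P(C|A) = 0.40 × 0.40 = 0.16
Using inclusion–exclusion:
P(A ∪ B ∪ C) = 0.40 + 0.60 + 0.44 − 0.24 − 0.16 − 0.24 + 0.08 = 0.88

0.88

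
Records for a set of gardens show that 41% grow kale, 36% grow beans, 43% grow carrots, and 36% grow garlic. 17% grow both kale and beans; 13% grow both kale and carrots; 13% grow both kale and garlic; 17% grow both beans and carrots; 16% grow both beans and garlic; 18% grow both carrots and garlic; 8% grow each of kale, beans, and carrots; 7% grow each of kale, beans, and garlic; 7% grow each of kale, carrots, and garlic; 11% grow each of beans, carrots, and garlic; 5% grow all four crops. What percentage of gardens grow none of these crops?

P(union) = 41 + 36 + 43 + 36 − 17 − 13 − 13 − 17 − 16 − 18 + 8 + 7 + 7 + 11 − 5 = 90%
P(none) = 100% − 90% = 10%

10%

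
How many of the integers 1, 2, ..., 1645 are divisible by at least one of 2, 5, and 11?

By inclusion–exclusion:
⌊1645/2⌋ + ⌊1645/5⌋ + ⌊1645/11⌋ − ⌊1645/10⌋ − ⌊1645/22⌋ − ⌊1645/55⌋ + ⌊1645/110⌋ = 822 + 329 + 149 − 164 − 74 − 29 + 14 = 1047

1047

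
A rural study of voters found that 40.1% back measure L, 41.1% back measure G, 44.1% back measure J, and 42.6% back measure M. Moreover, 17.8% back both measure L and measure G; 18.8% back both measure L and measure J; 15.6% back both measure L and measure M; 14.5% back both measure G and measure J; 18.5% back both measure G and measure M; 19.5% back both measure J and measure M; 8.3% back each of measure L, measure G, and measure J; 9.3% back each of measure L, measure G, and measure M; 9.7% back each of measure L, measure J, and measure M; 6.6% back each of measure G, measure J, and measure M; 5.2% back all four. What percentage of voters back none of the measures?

By inclusion–exclusion:
P(at least one) = 40.1 + 41.1 + 44.1 + 42.6 − 17.8 − 18.8 − 15.6 − 14.5 − 18.5 − 19.5 + 8.3 + 9.3 + 9.7 + 6.6 − 5.2 = 91.9%
P(none) = 100% − 91.9% = 8.1%

8.1%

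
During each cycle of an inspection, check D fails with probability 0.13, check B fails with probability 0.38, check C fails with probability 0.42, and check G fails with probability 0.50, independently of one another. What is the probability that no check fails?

P(none) = (1 − 0.13) × (1 − 0.38) × (1 − 0.42) × (1 − 0.50) = 0.87 × 0.62 × 0.58 × 0.50 = 0.156426

0.156426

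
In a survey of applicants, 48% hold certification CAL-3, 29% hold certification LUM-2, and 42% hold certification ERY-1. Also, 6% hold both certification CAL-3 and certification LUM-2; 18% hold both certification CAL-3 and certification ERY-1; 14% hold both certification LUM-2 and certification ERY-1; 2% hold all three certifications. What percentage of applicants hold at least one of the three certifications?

83%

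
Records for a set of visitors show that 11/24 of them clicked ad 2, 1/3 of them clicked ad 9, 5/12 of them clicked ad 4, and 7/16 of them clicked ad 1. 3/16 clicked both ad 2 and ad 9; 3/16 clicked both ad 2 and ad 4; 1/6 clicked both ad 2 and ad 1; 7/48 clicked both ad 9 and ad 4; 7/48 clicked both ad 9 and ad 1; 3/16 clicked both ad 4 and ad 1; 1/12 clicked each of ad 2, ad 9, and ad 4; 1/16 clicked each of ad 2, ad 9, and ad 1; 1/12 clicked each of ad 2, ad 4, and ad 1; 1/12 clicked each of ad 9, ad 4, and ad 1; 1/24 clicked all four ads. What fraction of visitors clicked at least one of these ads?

43/48

Inclusion–exclusion gives
P(union) = 11/24 + 1/3 + 5/12 + 7/16 − 3/16 − 3/16 − 1/6 − 7/48 − 7/48 − 3/16 + 1/12 + 1/16 + 1/12 + 1/12 − 1/24 = 43/48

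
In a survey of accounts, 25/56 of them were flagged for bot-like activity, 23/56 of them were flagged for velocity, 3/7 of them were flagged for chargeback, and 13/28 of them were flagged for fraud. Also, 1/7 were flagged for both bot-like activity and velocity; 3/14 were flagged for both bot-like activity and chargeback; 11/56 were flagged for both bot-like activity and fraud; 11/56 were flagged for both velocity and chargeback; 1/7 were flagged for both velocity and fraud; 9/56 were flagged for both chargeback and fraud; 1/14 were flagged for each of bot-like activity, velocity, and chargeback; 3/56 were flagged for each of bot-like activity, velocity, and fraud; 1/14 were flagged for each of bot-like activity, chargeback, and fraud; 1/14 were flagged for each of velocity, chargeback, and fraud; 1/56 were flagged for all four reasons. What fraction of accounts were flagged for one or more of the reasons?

Apply inclusion-exclusion:
P(union) = 25/56 + 23/56 + 3/7 + 13/28 − 1/7 − 3/14 − 11/56 − 11/56 − 1/7 − 9/56 + 1/14 + 3/56 + 1/14 + 1/14 − 1/56 = 53/56

53/56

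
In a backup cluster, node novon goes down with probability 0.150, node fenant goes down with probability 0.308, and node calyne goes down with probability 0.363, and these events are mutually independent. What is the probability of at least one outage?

P(none) = (1 − 0.150) × (1 − 0.308) × (1 − 0.363) = 0.850 × 0.692 × 0.637 = 0.3746834
P(at least one) = 1 − 0.3746834 = 0.6253166

0.6253166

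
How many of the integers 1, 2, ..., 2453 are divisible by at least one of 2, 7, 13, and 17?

Apply inclusion-exclusion:
⌊2453/2⌋ + ⌊2453/7⌋ + ⌊2453/13⌋ + ⌊2453/17⌋ − ⌊2453/14⌋ − ⌊2453/26⌋ − ⌊2453/34⌋ − ⌊2453/91⌋ − ⌊2453/119⌋ − ⌊2453/221⌋ + ⌊2453/182⌋ + ⌊2453/238⌋ + ⌊2453/442⌋ + ⌊2453/1547⌋ − ⌊2453/3094⌋ = 1226 + 350 + 188 + 144 − 175 − 94 − 72 − 26 − 20 − 11 + 13 + 10 + 5 + 1 − 0 = 1539

1539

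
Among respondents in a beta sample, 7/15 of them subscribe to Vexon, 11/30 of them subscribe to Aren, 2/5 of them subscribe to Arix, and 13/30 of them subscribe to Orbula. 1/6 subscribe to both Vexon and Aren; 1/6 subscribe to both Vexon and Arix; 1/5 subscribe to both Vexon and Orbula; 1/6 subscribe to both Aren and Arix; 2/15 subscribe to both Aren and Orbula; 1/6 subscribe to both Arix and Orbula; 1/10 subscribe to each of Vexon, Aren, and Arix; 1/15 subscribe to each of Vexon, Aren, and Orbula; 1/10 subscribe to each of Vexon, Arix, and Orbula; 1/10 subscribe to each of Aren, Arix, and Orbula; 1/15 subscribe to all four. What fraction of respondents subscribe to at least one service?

By inclusion-exclusion,
P(at least one) = 7/15 + 11/30 + 2/5 + 13/30 − 1/6 − 1/6 − 1/5 − 1/6 − 2/15 − 1/6 + 1/10 + 1/15 + 1/10 + 1/10 − 1/15 = 29/30

29/30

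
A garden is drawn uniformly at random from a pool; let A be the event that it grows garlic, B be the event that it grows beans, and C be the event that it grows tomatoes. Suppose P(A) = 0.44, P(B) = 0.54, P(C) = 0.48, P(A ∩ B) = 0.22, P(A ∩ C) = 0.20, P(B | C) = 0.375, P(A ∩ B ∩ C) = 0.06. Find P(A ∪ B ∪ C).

0.92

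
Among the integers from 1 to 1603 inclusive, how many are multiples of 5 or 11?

By inclusion–exclusion:
floor(1603/5) + floor(1603/11) − floor(1603/55) = 320 + 145 − 29 = 436

436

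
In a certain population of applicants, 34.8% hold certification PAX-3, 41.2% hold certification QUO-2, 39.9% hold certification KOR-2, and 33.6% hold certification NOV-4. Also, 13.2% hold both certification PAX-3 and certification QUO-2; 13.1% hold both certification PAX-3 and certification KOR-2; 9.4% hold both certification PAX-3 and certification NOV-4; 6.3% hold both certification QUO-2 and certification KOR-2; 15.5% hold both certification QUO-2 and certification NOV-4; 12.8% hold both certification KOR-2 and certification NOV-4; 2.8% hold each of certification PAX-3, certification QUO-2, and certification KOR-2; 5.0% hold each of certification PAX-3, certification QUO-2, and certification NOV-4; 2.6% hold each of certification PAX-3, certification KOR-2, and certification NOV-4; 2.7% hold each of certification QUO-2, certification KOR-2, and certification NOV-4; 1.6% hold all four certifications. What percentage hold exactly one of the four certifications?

41.8%

By inclusion–exclusion (exactly-one form):
P(exactly one) = 34.8 + 41.2 + 39.9 + 33.6 − 2·13.2 − 2·13.1 − 2·9.4 − 2·6.3 − 2·15.5 − 2·12.8 + 3·2.8 + 3·5.0 + 3·2.6 + 3·2.7 − 4·1.6 = 41.8%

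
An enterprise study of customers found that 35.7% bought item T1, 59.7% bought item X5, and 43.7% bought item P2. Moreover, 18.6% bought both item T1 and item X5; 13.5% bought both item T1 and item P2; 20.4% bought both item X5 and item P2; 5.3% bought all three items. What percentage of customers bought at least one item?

By inclusion–exclusion:
P(at least one) = 35.7 + 59.7 + 43.7 − 18.6 − 13.5 − 20.4 + 5.3 = 91.9%

91.9%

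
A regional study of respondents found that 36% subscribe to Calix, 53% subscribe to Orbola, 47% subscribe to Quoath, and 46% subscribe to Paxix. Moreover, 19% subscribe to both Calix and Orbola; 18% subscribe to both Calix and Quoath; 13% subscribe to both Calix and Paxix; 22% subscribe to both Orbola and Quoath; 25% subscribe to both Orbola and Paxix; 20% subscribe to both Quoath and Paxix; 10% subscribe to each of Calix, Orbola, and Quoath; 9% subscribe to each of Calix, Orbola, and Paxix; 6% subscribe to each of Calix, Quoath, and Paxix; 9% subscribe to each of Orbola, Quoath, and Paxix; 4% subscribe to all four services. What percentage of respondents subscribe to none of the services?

By inclusion-exclusion,
P(≥1) = 36 + 53 + 47 + 46 − 19 − 18 − 13 − 22 − 25 − 20 + 10 + 9 + 6 + 9 − 4 = 95%
P(none) = 100% − 95% = 5%

5%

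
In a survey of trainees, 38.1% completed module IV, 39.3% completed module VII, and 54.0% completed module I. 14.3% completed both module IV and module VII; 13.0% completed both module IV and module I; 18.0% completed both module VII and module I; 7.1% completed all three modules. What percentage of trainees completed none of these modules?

P(union) = 38.1 + 39.3 + 54.0 − 14.3 − 13.0 − 18.0 + 7.1 = 93.2%
P(none) = 100% − 93.2% = 6.8%

6.8%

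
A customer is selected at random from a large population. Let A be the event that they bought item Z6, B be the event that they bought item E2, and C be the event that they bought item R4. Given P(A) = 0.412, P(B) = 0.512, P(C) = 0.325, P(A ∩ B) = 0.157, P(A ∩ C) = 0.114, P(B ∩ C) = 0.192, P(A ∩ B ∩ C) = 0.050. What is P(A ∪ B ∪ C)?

0.836

P(A ∪ B ∪ C) = 0.412 + 0.512 + 0.325 − 0.157 − 0.114 − 0.192 + 0.050 = 0.836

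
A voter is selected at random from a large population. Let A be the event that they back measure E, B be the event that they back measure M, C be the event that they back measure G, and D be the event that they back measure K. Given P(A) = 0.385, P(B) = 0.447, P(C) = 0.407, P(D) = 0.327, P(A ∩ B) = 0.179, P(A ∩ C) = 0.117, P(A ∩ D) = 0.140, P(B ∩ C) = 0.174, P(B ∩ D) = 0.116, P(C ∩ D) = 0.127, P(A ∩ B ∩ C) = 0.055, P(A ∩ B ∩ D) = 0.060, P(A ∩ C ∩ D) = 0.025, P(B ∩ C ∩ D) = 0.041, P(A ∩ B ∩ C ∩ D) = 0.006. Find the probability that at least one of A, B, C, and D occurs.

0.888

By inclusion–exclusion:
P(A ∪ B ∪ C ∪ D) = 0.385 + 0.447 + 0.407 + 0.327 − 0.179 − 0.117 − 0.140 − 0.174 − 0.116 − 0.127 + 0.055 + 0.060 + 0.025 + 0.041 − 0.006 = 0.888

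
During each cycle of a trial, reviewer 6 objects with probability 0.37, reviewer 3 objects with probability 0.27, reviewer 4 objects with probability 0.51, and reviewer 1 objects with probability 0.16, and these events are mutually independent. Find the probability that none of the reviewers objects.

0.18929484

P(none) = (1 − 0.37) × (1 − 0.27) × (1 − 0.51) × (1 − 0.16) = 0.63 × 0.73 × 0.49 × 0.84 = 0.18929484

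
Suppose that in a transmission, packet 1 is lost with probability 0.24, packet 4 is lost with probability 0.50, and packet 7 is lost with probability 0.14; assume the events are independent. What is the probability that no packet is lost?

P(none) = (1 − 0.24) × (1 − 0.50) × (1 − 0.14) = 0.76 × 0.50 × 0.86 = 0.3268

0.3268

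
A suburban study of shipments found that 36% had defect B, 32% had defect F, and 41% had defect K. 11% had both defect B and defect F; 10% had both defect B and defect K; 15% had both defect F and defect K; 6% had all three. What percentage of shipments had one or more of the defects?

79%

Using inclusion–exclusion:
P(≥1) = 36 + 32 + 41 − 11 − 10 − 15 + 6 = 79%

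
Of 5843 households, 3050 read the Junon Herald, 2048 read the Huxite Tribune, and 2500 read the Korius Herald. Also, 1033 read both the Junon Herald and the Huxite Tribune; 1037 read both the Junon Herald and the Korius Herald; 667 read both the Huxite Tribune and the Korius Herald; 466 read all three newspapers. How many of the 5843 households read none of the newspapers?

516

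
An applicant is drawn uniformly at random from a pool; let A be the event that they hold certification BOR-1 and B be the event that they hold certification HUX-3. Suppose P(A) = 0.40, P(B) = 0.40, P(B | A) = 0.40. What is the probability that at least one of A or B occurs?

P(A ∩ B) = P(A)·P(B|A) = 0.40 × 0.40 = 0.16
P(A ∪ B) = 0.40 + 0.40 − 0.16 = 0.64

0.64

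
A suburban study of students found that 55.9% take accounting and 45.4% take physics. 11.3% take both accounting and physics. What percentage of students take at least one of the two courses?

Apply inclusion-exclusion:
P(≥1) = 55.9 + 45.4 − 11.3 = 90.0%

90.0%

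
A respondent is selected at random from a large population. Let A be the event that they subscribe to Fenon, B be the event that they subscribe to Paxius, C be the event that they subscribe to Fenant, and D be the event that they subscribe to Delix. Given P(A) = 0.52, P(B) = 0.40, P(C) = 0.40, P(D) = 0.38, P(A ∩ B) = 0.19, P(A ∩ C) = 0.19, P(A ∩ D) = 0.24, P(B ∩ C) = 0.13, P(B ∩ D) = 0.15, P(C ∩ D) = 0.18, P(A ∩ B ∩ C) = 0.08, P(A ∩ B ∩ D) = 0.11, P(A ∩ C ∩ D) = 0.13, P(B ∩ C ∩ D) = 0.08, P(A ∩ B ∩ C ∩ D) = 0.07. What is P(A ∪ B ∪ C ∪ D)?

0.95

Apply inclusion-exclusion:
P(A ∪ B ∪ C ∪ D) = 0.52 + 0.40 + 0.40 + 0.38 − 0.19 − 0.19 − 0.24 − 0.13 − 0.15 − 0.18 + 0.08 + 0.11 + 0.13 + 0.08 − 0.07 = 0.95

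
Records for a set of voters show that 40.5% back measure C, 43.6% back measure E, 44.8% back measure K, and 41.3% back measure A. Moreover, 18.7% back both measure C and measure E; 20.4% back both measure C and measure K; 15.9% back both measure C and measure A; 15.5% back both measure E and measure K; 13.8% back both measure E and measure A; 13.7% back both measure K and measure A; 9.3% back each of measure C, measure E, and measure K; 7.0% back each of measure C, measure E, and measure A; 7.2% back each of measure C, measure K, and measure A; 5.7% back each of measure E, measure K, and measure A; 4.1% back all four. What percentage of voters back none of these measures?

Apply inclusion-exclusion:
P(at least one) = 40.5 + 43.6 + 44.8 + 41.3 − 18.7 − 20.4 − 15.9 − 15.5 − 13.8 − 13.7 + 9.3 + 7.0 + 7.2 + 5.7 − 4.1 = 97.3%
P(none) = 100% − 97.3% = 2.7%

2.7%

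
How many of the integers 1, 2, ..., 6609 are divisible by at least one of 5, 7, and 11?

2489

Apply inclusion-exclusion:
⌊6609/5⌋ + ⌊6609/7⌋ + ⌊6609/11⌋ − ⌊6609/35⌋ − ⌊6609/55⌋ − ⌊6609/77⌋ + ⌊6609/385⌋ = 1321 + 944 + 600 − 188 − 120 − 85 + 17 = 2489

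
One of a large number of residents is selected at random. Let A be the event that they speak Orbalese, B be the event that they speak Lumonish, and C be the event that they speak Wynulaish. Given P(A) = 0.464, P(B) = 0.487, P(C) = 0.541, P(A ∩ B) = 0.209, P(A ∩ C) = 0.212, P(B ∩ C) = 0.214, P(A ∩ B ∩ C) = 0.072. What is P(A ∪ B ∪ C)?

P(A ∪ B ∪ C) = 0.464 + 0.487 + 0.541 − 0.209 − 0.212 − 0.214 + 0.072 = 0.929

0.929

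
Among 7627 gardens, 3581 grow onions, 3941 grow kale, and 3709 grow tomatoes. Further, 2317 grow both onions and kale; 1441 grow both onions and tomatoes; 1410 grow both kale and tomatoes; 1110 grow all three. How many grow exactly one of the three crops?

4225

By inclusion–exclusion (exactly-one form):
N(exactly one) = 3581 + 3941 + 3709 − 2·2317 − 2·1441 − 2·1410 + 3·1110 = 4225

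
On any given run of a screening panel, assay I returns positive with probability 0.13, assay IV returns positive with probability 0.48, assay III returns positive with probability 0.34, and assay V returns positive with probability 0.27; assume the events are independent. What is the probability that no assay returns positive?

0.21796632

P(none) = (1 − 0.13) × (1 − 0.48) × (1 − 0.34) × (1 − 0.27) = 0.87 × 0.52 × 0.66 × 0.73 = 0.21796632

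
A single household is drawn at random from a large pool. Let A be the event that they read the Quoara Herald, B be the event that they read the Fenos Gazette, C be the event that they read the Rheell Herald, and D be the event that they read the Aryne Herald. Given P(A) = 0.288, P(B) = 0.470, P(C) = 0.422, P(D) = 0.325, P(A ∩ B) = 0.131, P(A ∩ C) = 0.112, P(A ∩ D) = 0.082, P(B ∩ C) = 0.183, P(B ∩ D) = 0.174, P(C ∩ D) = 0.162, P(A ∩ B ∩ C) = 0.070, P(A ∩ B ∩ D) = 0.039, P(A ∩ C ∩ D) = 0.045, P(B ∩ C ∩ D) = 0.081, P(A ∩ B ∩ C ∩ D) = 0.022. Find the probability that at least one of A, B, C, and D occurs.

0.874

P(A ∪ B ∪ C ∪ D) = 0.288 + 0.470 + 0.422 + 0.325 − 0.131 − 0.112 − 0.082 − 0.183 − 0.174 − 0.162 + 0.070 + 0.039 + 0.045 + 0.081 − 0.022 = 0.874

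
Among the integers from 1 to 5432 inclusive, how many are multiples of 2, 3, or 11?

2716 + 1810 + 493 − 905 − 246 − 164 + 82 = 3786

3786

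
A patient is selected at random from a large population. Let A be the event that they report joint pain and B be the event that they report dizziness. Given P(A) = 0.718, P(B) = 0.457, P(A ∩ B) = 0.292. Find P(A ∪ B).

Inclusion–exclusion gives
P(A ∪ B) = 0.718 + 0.457 − 0.292 = 0.883

0.883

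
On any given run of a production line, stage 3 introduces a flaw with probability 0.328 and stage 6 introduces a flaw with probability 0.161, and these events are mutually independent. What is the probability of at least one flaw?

0.436192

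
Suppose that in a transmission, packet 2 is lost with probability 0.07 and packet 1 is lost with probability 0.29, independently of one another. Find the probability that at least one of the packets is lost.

0.3397

P(none) = (1 − 0.07) × (1 − 0.29) = 0.93 × 0.71 = 0.6603
P(at least one) = 1 − 0.6603 = 0.3397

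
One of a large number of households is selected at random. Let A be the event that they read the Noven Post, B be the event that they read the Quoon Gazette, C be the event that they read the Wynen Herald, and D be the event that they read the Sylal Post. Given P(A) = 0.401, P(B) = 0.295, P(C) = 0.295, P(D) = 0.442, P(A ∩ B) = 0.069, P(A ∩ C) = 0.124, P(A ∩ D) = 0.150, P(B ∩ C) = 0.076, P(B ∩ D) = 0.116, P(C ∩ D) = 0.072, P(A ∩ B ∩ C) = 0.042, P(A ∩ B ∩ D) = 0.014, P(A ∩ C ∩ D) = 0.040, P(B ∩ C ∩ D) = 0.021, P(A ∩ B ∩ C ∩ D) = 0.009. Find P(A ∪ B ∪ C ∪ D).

0.934

P(A ∪ B ∪ C ∪ D) = 0.401 + 0.295 + 0.295 + 0.442 − 0.069 − 0.124 − 0.150 − 0.076 − 0.116 − 0.072 + 0.042 + 0.014 + 0.040 + 0.021 − 0.009 = 0.934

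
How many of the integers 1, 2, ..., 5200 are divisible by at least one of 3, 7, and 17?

2403

Inclusion–exclusion gives
floor(5200/3) + floor(5200/7) + floor(5200/17) − floor(5200/21) − floor(5200/51) − floor(5200/119) + floor(5200/357) = 1733 + 742 + 305 − 247 − 101 − 43 + 14 = 2403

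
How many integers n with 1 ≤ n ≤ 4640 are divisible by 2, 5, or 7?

3049

floor(4640/2) + floor(4640/5) + floor(4640/7) − floor(4640/10) − floor(4640/14) − floor(4640/35) + floor(4640/70) = 2320 + 928 + 662 − 464 − 331 − 132 + 66 = 3049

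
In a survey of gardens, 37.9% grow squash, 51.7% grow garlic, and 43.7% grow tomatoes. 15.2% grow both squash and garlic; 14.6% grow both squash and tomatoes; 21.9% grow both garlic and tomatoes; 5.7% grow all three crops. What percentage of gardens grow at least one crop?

87.3%

By inclusion–exclusion:
P(≥1) = 37.9 + 51.7 + 43.7 − 15.2 − 14.6 − 21.9 + 5.7 = 87.3%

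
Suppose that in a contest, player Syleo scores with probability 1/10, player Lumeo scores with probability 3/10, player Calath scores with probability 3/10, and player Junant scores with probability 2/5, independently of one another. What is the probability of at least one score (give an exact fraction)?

Independence gives P(none) = ∏(1 − pᵢ).
P(none) = (1 − 1/10) × (1 − 3/10) × (1 − 3/10) × (1 − 2/5) = 9/10 × 7/10 × 7/10 × 3/5 = 1323/5000
P(at least one) = 1 − 1323/5000 = 3677/5000

3677/5000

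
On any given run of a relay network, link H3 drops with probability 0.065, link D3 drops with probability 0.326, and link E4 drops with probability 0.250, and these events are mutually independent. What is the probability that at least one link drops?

0.5273575

P(none) = (1 − 0.065) × (1 − 0.326) × (1 − 0.250) = 0.935 × 0.674 × 0.750 = 0.4726425
P(at least one) = 1 − 0.4726425 = 0.5273575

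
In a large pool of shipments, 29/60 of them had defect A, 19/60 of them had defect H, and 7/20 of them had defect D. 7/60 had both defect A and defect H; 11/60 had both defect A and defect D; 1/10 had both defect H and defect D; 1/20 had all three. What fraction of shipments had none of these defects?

Apply inclusion-exclusion:
P(at least one) = 29/60 + 19/60 + 7/20 − 7/60 − 11/60 − 1/10 + 1/20 = 4/5
P(none) = 1 − 4/5 = 1/5

1/5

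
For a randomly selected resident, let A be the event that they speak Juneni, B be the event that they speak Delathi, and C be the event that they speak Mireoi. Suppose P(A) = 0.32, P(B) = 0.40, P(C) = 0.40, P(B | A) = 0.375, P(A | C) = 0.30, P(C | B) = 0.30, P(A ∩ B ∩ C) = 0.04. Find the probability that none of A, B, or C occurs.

P(A ∩ B) = P(A)·P(B|A) = 0.32 × 0.375 = 0.12
P(A ∩ C) = P(C)·P(A|C) = 0.40 × 0.30 = 0.12
P(B ∩ C) = P(B)·P(C|B) = 0.40 × 0.30 = 0.12
Apply inclusion-exclusion:
P(A ∪ B ∪ C) = 0.32 + 0.40 + 0.40 − 0.12 − 0.12 − 0.12 + 0.04 = 0.80
P(none) = 1 − 0.80 = 0.20

0.20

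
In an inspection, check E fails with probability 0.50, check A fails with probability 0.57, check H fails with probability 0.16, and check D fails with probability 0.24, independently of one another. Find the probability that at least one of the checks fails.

0.862744

Independence gives P(none) = ∏(1 − pᵢ).
P(none) = (1 − 0.50) × (1 − 0.57) × (1 − 0.16) × (1 − 0.24) = 0.50 × 0.43 × 0.84 × 0.76 = 0.137256
P(at least one) = 1 − 0.137256 = 0.862744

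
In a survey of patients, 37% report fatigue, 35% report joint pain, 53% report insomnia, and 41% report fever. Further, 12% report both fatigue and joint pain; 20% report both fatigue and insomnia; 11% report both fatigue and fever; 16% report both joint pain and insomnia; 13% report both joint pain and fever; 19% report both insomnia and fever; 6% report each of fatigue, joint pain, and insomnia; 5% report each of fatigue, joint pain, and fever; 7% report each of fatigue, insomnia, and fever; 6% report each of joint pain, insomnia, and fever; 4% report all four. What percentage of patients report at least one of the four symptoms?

95%

P(at least one) = 37 + 35 + 53 + 41 − 12 − 20 − 11 − 16 − 13 − 19 + 6 + 5 + 7 + 6 − 4 = 95%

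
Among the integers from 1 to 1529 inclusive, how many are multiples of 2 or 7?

873

⌊1529/2⌋ + ⌊1529/7⌋ − ⌊1529/14⌋ = 764 + 218 − 109 = 873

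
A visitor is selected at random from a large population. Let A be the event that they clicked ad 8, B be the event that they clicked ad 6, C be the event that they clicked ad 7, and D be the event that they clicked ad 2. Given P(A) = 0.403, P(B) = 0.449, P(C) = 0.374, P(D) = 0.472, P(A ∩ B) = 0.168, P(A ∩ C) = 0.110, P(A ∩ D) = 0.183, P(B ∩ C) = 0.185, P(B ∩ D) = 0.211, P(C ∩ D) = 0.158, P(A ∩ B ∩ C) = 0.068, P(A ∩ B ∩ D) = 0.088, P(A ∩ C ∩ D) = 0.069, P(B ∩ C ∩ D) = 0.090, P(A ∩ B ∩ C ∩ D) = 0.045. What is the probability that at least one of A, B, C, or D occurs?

By inclusion-exclusion,
P(A ∪ B ∪ C ∪ D) = 0.403 + 0.449 + 0.374 + 0.472 − 0.168 − 0.110 − 0.183 − 0.185 − 0.211 − 0.158 + 0.068 + 0.088 + 0.069 + 0.090 − 0.045 = 0.953

0.953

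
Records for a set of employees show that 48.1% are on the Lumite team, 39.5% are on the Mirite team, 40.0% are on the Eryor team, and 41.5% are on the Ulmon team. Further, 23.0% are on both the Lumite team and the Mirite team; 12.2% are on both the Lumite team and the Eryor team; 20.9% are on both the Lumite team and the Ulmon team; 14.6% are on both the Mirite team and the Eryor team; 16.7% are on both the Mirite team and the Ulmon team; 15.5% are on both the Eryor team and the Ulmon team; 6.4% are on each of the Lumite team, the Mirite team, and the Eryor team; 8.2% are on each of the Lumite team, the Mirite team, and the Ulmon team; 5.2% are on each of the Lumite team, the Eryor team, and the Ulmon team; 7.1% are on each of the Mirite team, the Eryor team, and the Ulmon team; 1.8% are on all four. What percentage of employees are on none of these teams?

By inclusion–exclusion:
P(union) = 48.1 + 39.5 + 40.0 + 41.5 − 23.0 − 12.2 − 20.9 − 14.6 − 16.7 − 15.5 + 6.4 + 8.2 + 5.2 + 7.1 − 1.8 = 91.3%
P(none) = 100% − 91.3% = 8.7%

8.7%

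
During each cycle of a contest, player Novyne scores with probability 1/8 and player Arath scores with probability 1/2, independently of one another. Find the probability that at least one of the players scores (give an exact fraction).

9/16

P(none) = (1 − 1/8) × (1 − 1/2) = 7/8 × 1/2 = 7/16
P(at least one) = 1 − 7/16 = 9/16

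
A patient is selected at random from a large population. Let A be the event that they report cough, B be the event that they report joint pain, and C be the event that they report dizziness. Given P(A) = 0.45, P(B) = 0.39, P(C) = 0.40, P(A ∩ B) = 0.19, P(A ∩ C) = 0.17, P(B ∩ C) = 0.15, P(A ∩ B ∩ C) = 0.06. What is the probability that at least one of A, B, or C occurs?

0.79

P(A ∪ B ∪ C) = 0.45 + 0.39 + 0.40 − 0.19 − 0.17 − 0.15 + 0.06 = 0.79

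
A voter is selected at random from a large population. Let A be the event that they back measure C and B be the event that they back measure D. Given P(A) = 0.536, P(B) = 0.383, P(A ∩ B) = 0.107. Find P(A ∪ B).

By inclusion–exclusion:
P(A ∪ B) = 0.536 + 0.383 − 0.107 = 0.812

0.812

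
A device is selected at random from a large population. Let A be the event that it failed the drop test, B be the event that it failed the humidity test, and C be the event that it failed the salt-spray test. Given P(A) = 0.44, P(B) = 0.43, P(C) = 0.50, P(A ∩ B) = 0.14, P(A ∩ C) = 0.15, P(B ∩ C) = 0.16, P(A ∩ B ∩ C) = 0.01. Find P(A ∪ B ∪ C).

0.93

P(A ∪ B ∪ C) = 0.44 + 0.43 + 0.50 − 0.14 − 0.15 − 0.16 + 0.01 = 0.93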